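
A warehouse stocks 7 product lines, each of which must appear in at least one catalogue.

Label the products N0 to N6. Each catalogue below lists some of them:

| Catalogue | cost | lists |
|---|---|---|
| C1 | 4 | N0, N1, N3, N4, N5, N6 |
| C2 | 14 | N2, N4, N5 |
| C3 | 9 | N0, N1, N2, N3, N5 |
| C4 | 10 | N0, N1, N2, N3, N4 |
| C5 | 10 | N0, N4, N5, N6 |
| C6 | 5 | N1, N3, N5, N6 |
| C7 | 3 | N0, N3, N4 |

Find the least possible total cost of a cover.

C1, C3 together cover every product (C1 ∪ C3 = {N0, N1, N2, N3, N4, N5, N6}); total cost 4 + 9 = 13.
No covering selection has total cost below 13.

13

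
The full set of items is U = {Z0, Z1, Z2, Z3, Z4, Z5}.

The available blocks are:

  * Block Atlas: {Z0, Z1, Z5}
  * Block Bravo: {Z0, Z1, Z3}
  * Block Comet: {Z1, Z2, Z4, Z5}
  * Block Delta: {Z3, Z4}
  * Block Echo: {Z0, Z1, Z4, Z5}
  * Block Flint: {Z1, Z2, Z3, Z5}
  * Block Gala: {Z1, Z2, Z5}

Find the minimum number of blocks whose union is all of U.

2

Bravo and Comet cover everything between them: the union {Z0, Z1, Z2, Z3, Z4, Z5} is all of U.
No single block has all 6 items (the largest, Comet, has 4), so 2 is optimal.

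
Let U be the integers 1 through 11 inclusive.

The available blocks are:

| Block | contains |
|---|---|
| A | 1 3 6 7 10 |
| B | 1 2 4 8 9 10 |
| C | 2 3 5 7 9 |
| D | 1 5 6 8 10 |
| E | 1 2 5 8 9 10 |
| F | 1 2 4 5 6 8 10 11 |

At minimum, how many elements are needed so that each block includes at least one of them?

H = {9, 10} meets every block (each contains at least one member of H), and |H| = 2.
No single element lies in every block, so at least 2 are needed and 2 is optimal.

2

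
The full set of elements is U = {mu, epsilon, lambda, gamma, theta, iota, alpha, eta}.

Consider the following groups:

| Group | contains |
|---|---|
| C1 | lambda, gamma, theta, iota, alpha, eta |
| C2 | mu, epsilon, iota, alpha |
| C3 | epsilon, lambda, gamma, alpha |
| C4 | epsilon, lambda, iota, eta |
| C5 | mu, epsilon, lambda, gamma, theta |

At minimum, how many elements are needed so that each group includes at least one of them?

2

Take H = {gamma, iota}. Each listed group contains at least one of these, so H is a hitting set of size 2.
No single element lies in every group, so at least 2 are needed and 2 is optimal.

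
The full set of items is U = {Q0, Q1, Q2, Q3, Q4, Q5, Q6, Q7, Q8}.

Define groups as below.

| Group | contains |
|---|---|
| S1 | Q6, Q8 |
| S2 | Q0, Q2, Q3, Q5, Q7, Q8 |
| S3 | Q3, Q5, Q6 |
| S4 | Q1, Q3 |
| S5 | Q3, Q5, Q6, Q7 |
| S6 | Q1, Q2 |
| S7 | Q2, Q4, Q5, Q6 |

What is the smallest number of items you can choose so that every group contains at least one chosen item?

3

The 3 items {Q0, Q1, Q6} hit every group.
No choice of 2 items meets every group, so 3 is the minimum.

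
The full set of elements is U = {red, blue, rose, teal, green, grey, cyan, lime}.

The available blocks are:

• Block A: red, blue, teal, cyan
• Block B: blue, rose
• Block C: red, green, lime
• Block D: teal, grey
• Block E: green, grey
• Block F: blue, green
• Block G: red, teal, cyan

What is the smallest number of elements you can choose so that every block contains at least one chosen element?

3

H = {blue, teal, green} meets every block (each contains at least one member of H), and |H| = 3.
The blocks B, E, G are pairwise disjoint, so any hitting set needs a separate element for each — at least 3. Hence 3 is optimal.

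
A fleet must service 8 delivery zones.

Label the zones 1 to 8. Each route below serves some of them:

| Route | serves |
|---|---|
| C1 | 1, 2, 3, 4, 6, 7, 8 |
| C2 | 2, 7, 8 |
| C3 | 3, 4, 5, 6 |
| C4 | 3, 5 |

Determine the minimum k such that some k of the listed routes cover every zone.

C1 and C4 together: C1 ∪ C4 = {1, 2, 3, 4, 5, 6, 7, 8} — every zone is covered.
No single route has all 8 zones (the largest, C1, has 7), so 2 is optimal.

2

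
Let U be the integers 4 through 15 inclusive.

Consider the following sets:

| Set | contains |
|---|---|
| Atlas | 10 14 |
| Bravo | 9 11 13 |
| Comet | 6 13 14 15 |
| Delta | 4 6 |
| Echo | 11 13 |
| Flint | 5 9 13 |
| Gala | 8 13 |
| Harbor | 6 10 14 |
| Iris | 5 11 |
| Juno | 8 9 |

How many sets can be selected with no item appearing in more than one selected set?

4

Atlas, Delta, Iris, Juno are pairwise disjoint (Atlas={10,14}; Delta={4,6}; Iris={5,11}; Juno={8,9}).
Every remaining set overlaps one of these, and no 5 of the listed sets are pairwise disjoint, so 4 is the maximum.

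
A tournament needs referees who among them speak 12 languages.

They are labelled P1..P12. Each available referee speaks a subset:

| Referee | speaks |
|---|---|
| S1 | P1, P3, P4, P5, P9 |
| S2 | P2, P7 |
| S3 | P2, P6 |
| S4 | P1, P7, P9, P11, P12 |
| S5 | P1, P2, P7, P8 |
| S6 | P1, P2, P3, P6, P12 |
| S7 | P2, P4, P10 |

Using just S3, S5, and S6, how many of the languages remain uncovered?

5

Union of S3, S5, S6 = {P1, P2, P3, P6, P7, P8, P12}.
Not covered: P4, P5, P9, P10, P11 — 5 languages.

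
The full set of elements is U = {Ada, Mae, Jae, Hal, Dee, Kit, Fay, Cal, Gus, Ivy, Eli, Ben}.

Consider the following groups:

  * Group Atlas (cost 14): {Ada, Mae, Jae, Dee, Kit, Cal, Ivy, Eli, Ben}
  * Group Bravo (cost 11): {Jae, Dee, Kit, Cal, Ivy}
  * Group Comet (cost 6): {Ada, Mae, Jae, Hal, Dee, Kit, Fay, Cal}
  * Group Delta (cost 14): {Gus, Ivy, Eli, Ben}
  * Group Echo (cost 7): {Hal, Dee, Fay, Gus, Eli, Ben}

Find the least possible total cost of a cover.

20

Comet, Delta together cover every element (Comet ∪ Delta = {Ada, Mae, Jae, Hal, Dee, Kit, Fay, Cal, Gus, Ivy, Eli, Ben}); total cost 6 + 14 = 20.
The greedy pick Comet, Echo, Bravo costs 24; no covering selection beats 20.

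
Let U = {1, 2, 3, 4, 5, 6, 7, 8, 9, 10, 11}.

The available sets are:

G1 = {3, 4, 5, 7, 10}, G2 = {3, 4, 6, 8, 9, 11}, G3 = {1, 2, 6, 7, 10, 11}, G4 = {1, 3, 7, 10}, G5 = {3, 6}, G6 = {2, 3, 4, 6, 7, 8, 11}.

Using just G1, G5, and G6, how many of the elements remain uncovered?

2

Union of G1, G5, G6 = {2, 3, 4, 5, 6, 7, 8, 10, 11}.
Not covered: 1, 9 — 2 elements.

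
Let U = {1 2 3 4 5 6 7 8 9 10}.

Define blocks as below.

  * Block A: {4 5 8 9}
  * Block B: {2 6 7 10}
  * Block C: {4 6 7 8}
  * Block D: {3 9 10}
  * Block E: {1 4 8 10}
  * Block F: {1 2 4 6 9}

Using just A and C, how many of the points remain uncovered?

Union of A, C = {4, 5, 6, 7, 8, 9}.
Not covered: 1, 2, 3, 10 — 4 points.

4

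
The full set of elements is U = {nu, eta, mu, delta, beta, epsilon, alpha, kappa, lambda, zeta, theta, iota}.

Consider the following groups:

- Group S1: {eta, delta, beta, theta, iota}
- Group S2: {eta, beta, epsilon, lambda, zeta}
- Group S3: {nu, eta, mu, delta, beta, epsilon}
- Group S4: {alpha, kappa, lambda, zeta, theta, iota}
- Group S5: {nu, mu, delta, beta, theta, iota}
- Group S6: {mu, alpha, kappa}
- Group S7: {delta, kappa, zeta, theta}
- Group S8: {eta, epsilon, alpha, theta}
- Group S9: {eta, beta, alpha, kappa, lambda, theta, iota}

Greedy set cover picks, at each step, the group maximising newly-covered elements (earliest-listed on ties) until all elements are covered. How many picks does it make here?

Greedy: pick S9 (covers 7 new) → pick S3 (covers 4 new) → pick S2 (covers 1 new). Total picks: 3.
(The true minimum cover uses only 2 groups, so greedy is not optimal here.)

3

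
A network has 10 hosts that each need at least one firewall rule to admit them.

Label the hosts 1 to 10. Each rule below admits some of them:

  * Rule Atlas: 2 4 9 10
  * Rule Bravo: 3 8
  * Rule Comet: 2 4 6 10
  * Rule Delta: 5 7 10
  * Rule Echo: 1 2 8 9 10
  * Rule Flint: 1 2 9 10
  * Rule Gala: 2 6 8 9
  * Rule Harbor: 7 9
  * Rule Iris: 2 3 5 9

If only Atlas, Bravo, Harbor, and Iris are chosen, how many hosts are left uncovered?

2

Union of Atlas, Bravo, Harbor, Iris = {2, 3, 4, 5, 7, 8, 9, 10}.
Not covered: 1, 6 — 2 hosts.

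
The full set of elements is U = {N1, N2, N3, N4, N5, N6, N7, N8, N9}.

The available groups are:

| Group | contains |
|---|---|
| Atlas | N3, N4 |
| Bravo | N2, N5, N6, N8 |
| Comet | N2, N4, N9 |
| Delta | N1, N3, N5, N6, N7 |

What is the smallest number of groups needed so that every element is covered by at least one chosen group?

3

Bravo, Comet, and Delta cover everything between them: the union {N1, N2, N3, N4, N5, N6, N7, N8, N9} is all of U.
Only Delta contains N1, so Delta is forced; the remaining 4 elements need at least 2 more groups (each remaining group adds at most 3) — so at least 3 groups are needed, and 3 is optimal.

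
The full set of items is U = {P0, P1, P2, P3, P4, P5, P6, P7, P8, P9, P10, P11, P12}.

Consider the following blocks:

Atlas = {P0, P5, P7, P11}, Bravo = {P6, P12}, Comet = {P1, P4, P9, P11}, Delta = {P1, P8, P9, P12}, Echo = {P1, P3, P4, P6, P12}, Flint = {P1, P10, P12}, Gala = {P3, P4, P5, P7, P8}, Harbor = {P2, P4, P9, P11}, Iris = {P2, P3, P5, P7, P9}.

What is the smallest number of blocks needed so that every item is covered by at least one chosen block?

Take {Atlas, Bravo, Flint, Gala, Iris}. Their union is {P0, P1, P2, P3, P4, P5, P6, P7, P8, P9, P10, P11, P12}, which is all 13 items.
No 4 of the 9 blocks cover everything (all 126 combinations miss at least one item), so 5 is optimal.

5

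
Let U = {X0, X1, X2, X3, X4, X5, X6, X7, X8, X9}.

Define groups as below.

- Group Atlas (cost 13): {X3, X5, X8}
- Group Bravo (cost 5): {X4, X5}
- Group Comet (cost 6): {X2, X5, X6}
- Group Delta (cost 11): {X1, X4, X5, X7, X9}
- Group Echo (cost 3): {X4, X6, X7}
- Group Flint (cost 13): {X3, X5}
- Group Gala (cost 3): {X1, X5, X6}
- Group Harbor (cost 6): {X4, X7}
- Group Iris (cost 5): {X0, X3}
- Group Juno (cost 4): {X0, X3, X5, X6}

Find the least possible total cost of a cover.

Atlas, Comet, Delta, Juno together cover every point (Atlas ∪ Comet ∪ Delta ∪ Juno = {X0, X1, X2, X3, X4, X5, X6, X7, X8, X9}); total cost 13 + 6 + 11 + 4 = 34.
The greedy pick Echo, Juno, Gala, Comet, Delta, Atlas costs 40; no covering selection beats 34.

34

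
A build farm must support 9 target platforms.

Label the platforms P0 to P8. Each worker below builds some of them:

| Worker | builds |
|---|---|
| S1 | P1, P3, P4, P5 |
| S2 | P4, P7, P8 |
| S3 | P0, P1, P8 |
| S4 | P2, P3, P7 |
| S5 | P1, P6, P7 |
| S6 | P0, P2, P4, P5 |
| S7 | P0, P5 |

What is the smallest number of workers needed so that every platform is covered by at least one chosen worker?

4

S1 and S3 and S5 and S6 together: S1 ∪ S3 ∪ S5 ∪ S6 = {P0, P1, P2, P3, P4, P5, P6, P7, P8} — every platform is covered.
No 3 of the 7 workers cover everything (all 35 combinations miss at least one platform), so 4 is optimal.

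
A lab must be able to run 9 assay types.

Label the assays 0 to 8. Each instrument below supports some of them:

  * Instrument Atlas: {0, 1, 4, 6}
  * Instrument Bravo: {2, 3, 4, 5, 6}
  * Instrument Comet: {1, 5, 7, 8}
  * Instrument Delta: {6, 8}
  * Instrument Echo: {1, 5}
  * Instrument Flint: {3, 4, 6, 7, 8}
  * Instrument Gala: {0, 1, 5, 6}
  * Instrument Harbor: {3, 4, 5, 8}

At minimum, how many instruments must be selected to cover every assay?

3

Atlas and Bravo and Comet together: Atlas ∪ Bravo ∪ Comet = {0, 1, 2, 3, 4, 5, 6, 7, 8} — every assay is covered.
Only Bravo contains 2, so Bravo is forced; the remaining 4 assays need at least 2 more instruments (each remaining instrument adds at most 3) — so at least 3 instruments are needed, and 3 is optimal.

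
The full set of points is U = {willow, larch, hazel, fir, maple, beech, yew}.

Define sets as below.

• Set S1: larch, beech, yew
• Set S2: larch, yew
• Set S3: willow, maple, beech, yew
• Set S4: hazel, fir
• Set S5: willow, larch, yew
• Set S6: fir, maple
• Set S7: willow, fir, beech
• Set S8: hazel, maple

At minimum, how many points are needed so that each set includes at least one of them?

3

The 3 points {fir, maple, yew} hit every set.
The sets S2, S7, S8 are pairwise disjoint, so any hitting set needs a separate point for each — at least 3. Hence 3 is optimal.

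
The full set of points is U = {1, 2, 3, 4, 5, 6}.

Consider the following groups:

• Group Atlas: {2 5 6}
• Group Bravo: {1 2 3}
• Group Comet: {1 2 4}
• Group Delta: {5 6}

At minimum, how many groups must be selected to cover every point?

Take {Atlas, Bravo, Comet}. Their union is {1, 2, 3, 4, 5, 6}, which is all 6 points.
Only Bravo contains 3, so Bravo is forced; the remaining 3 points need at least 2 more groups (each remaining group adds at most 2) — so at least 3 groups are needed, and 3 is optimal.

3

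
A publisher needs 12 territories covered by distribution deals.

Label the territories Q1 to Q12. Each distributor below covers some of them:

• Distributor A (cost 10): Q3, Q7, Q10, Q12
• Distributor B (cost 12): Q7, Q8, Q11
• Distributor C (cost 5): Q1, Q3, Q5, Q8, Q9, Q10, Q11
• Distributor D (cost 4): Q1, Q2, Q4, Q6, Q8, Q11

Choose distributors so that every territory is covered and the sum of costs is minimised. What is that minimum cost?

A, C, D together cover every territory (A ∪ C ∪ D = {Q1, Q2, Q3, Q4, Q5, Q6, Q7, Q8, Q9, Q10, Q11, Q12}); total cost 10 + 5 + 4 = 19.
No covering selection has total cost below 19.

19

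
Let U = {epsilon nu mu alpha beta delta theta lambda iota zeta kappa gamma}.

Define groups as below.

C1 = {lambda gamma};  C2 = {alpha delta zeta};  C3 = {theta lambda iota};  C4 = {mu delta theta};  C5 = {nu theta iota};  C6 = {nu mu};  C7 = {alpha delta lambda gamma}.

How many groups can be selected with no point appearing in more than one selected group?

3

C1, C2, C6 are pairwise disjoint (C1={lambda,gamma}; C2={alpha,delta,zeta}; C6={nu,mu}).
Every remaining group overlaps one of these, and no 4 of the listed groups are pairwise disjoint, so 3 is the maximum.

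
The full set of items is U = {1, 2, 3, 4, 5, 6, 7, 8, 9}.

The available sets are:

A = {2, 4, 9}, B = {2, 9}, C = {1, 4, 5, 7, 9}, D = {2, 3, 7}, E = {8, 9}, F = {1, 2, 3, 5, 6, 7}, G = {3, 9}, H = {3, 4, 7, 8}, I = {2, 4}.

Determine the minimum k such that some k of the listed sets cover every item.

3

Take {A, F, H}. Their union is {1, 2, 3, 4, 5, 6, 7, 8, 9}, which is all 9 items.
Only F contains 6, so F is forced; the remaining 3 items need at least 2 more sets (each remaining set adds at most 2) — so at least 3 sets are needed, and 3 is optimal.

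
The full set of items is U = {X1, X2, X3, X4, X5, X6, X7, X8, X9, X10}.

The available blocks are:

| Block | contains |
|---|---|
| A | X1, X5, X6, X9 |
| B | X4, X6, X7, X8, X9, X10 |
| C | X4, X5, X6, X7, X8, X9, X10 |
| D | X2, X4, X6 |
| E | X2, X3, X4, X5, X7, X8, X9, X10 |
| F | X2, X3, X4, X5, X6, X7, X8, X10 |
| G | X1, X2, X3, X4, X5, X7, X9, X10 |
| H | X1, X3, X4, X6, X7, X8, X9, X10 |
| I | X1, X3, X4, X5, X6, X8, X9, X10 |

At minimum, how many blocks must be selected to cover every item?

A and F cover everything between them: the union {X1, X2, X3, X4, X5, X6, X7, X8, X9, X10} is all of U.
No single block has all 10 items (the largest, E, has 8), so 2 is optimal.

2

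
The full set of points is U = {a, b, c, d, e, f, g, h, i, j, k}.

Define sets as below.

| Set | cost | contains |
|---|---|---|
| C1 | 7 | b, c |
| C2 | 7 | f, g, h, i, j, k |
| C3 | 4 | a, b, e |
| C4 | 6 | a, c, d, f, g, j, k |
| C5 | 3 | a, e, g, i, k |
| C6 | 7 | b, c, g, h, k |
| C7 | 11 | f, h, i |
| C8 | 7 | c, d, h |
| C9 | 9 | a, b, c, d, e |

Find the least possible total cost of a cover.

16

C2, C9 together cover every point (C2 ∪ C9 = {a, b, c, d, e, f, g, h, i, j, k}); total cost 7 + 9 = 16.
No covering selection has total cost below 16.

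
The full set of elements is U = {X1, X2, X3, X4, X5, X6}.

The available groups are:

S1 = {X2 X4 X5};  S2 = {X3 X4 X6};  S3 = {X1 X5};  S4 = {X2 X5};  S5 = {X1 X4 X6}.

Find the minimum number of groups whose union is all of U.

3

S2, S3, and S4 cover everything between them: the union {X1, X2, X3, X4, X5, X6} is all of U.
Only S2 contains X3, so S2 is forced; the remaining 3 elements need at least 2 more groups (each remaining group adds at most 2) — so at least 3 groups are needed, and 3 is optimal.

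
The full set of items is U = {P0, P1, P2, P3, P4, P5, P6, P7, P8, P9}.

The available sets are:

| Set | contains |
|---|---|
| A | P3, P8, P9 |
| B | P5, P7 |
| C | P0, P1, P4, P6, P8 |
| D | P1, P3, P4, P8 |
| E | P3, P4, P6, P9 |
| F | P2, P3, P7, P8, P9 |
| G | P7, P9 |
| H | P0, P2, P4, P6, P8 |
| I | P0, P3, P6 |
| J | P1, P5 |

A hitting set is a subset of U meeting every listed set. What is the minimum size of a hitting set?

4

Take T = {P1, P3, P6, P7}. Each listed set contains at least one of these, so T is a hitting set of size 4.
No choice of 3 items meets every set, so 4 is the minimum.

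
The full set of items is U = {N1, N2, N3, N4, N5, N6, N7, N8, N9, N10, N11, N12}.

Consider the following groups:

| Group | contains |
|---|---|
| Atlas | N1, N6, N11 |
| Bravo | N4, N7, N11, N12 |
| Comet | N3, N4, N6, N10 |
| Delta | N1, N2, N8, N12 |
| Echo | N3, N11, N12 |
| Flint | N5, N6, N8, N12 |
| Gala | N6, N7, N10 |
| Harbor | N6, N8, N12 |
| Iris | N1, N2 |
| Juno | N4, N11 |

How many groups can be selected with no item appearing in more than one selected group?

Gala, Iris, Juno are pairwise disjoint (Gala={N6,N7,N10}; Iris={N1,N2}; Juno={N4,N11}).
Every remaining group overlaps one of these, and no 4 of the listed groups are pairwise disjoint, so 3 is the maximum.

3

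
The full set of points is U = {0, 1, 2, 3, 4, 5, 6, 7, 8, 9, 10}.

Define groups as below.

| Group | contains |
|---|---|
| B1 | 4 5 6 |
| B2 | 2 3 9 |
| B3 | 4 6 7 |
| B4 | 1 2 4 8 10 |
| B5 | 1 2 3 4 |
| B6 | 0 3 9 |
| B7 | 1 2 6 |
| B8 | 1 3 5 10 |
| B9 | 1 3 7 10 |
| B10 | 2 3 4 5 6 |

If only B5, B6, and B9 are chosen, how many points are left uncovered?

Union of B5, B6, B9 = {0, 1, 2, 3, 4, 7, 9, 10}.
Not covered: 5, 6, 8 — 3 points.

3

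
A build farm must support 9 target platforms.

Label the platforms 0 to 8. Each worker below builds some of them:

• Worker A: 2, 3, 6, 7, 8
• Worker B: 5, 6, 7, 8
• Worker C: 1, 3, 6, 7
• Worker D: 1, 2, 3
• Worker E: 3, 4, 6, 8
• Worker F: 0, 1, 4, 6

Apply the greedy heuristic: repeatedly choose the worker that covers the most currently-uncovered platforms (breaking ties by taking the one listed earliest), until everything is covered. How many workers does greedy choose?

3

Greedy: pick A (covers 5 new) → pick F (covers 3 new) → pick B (covers 1 new). Total picks: 3.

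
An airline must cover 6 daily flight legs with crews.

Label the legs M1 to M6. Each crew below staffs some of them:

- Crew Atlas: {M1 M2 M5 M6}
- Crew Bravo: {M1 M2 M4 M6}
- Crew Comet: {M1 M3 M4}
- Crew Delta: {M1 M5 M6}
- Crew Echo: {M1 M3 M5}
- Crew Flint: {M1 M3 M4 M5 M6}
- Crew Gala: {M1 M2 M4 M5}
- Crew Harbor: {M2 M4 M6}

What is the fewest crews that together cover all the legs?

2

Take {Flint, Gala}. Their union is {M1, M2, M3, M4, M5, M6}, which is all 6 legs.
No single crew has all 6 legs (the largest, Flint, has 5), so 2 is optimal.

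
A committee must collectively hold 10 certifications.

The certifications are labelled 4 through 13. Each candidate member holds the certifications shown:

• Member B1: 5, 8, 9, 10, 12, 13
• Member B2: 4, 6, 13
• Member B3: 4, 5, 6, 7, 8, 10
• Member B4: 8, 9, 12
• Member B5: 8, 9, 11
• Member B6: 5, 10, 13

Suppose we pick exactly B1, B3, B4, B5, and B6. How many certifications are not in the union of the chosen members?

Union of B1, B3, B4, B5, B6 = {4, 5, 6, 7, 8, 9, 10, 11, 12, 13} — that's every certification, so 0 are uncovered.

0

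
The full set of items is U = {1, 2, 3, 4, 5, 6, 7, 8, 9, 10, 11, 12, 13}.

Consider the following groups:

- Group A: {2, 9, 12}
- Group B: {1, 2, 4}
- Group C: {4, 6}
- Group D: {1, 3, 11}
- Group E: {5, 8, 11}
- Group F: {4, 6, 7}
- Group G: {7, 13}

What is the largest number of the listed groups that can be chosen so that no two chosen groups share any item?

A, C, E, G are pairwise disjoint (A={2,9,12}; C={4,6}; E={5,8,11}; G={7,13}).
Every remaining group overlaps one of these, and no 5 of the listed groups are pairwise disjoint, so 4 is the maximum.

4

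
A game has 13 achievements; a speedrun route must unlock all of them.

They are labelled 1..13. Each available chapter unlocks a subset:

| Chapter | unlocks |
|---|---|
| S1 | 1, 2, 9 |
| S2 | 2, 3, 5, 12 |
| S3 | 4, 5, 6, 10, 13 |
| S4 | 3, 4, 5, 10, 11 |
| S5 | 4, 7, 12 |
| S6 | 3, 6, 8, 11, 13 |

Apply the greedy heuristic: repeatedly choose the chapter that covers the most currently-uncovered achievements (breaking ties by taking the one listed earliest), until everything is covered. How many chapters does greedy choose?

Greedy: pick S3 (covers 5 new) → pick S1 (covers 3 new) → pick S6 (covers 3 new) → pick S5 (covers 2 new). Total picks: 4.

4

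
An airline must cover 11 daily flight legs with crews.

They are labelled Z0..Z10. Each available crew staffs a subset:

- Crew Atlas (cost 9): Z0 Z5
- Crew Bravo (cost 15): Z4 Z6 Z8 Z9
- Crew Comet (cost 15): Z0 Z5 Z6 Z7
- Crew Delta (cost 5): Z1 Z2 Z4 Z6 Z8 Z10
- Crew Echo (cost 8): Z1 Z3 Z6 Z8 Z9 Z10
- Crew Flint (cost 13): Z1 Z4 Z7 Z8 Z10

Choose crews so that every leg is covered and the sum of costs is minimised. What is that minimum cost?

28

Comet, Delta, Echo together cover every leg (Comet ∪ Delta ∪ Echo = {Z0, Z1, Z2, Z3, Z4, Z5, Z6, Z7, Z8, Z9, Z10}); total cost 15 + 5 + 8 = 28.
The greedy pick Delta, Echo, Atlas, Flint costs 35; no covering selection beats 28.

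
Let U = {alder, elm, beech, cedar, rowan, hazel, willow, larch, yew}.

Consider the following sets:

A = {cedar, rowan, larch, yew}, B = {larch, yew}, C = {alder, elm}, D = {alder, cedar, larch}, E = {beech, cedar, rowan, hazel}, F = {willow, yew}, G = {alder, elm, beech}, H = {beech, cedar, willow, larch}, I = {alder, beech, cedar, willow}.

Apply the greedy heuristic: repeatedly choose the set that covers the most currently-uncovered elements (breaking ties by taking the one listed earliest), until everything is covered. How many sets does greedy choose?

4

Greedy: pick A (covers 4 new) → pick G (covers 3 new) → pick E (covers 1 new) → pick F (covers 1 new). Total picks: 4.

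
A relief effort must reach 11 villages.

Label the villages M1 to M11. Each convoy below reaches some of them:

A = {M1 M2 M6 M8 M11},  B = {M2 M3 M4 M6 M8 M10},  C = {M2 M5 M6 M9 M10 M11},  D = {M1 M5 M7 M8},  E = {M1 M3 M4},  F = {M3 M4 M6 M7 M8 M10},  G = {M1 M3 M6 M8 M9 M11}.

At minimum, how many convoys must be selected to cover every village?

3

Take {C, F, G}. Their union is {M1, M2, M3, M4, M5, M6, M7, M8, M9, M10, M11}, which is all 11 villages.
No 2 of the 7 convoys cover everything (all 21 combinations miss at least one village), so 3 is optimal.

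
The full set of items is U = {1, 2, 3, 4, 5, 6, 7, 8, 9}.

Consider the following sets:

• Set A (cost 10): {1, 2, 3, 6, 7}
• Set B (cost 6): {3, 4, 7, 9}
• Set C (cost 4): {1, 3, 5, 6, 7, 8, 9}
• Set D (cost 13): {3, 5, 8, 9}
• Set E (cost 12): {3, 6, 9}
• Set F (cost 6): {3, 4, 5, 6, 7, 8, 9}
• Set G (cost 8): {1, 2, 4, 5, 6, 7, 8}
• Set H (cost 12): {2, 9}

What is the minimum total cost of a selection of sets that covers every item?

12

C, G together cover every item (C ∪ G = {1, 2, 3, 4, 5, 6, 7, 8, 9}); total cost 4 + 8 = 12.
No covering selection has total cost below 12.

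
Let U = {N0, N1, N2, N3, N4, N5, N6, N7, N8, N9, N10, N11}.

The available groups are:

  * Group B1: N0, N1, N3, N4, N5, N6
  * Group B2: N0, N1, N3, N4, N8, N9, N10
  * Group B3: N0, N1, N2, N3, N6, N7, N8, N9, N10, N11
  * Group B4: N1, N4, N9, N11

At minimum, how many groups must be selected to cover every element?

Take {B1, B3}. Their union is {N0, N1, N2, N3, N4, N5, N6, N7, N8, N9, N10, N11}, which is all 12 elements.
No single group has all 12 elements (the largest, B3, has 10), so 2 is optimal.

2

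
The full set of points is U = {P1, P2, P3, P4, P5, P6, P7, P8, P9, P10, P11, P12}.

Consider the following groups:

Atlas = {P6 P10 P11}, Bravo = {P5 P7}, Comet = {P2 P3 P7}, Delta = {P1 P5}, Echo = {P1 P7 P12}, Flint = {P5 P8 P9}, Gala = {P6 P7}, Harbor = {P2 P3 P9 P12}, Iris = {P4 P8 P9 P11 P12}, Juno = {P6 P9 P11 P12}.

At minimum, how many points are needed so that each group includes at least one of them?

4

H = {P5, P7, P9, P10} meets every group (each contains at least one member of H), and |H| = 4.
No choice of 3 points meets every group, so 4 is the minimum.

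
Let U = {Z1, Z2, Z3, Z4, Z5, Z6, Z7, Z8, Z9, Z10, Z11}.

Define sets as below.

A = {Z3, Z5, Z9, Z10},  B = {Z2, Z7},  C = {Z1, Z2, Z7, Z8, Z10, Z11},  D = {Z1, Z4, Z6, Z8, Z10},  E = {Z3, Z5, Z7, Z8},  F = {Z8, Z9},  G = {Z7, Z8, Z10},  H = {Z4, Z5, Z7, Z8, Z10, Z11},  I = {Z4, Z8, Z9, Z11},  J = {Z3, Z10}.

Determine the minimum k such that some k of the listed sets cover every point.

Take {A, C, D}. Their union is {Z1, Z2, Z3, Z4, Z5, Z6, Z7, Z8, Z9, Z10, Z11}, which is all 11 points.
Only D contains Z6, so D is forced; the remaining 6 points need at least 2 more sets (each remaining set adds at most 3) — so at least 3 sets are needed, and 3 is optimal.

3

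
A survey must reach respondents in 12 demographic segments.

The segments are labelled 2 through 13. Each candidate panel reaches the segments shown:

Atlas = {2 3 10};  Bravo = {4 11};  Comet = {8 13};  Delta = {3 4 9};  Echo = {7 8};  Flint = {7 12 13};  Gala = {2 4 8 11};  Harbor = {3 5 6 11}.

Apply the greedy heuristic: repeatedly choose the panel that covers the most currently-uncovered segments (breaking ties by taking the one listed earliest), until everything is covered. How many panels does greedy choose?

5

Greedy: pick Gala (covers 4 new) → pick Flint (covers 3 new) → pick Harbor (covers 3 new) → pick Atlas (covers 1 new) → pick Delta (covers 1 new). Total picks: 5.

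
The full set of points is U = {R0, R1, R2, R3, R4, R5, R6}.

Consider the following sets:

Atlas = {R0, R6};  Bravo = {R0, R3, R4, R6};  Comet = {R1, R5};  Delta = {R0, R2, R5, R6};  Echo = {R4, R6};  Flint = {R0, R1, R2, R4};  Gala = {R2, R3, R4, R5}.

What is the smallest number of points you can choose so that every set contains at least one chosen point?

3

H = {R0, R5, R6} meets every set (each contains at least one member of H), and |H| = 3.
No choice of 2 points meets every set, so 3 is the minimum.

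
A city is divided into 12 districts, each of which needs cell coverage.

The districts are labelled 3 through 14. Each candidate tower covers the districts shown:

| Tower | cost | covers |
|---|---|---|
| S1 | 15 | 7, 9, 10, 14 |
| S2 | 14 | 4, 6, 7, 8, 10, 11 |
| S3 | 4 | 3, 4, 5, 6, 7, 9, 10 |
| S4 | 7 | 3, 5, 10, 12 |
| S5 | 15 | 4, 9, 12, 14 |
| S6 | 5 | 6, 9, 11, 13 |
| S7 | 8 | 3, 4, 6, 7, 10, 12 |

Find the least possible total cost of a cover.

S2, S3, S5, S6 together cover every district (S2 ∪ S3 ∪ S5 ∪ S6 = {3, 4, 5, 6, 7, 8, 9, 10, 11, 12, 13, 14}); total cost 14 + 4 + 15 + 5 = 38.
The greedy pick S3, S6, S4, S2, S1 costs 45; no covering selection beats 38.

38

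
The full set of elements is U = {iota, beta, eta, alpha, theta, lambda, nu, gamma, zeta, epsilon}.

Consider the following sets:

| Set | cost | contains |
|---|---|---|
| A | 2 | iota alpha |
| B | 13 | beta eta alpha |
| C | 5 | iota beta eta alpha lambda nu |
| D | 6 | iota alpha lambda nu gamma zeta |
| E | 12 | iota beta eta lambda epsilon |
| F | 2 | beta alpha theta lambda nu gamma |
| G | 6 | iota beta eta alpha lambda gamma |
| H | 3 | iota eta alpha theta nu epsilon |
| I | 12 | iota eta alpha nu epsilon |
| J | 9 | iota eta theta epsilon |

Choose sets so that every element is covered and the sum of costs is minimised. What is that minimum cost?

11

D, F, H together cover every element (D ∪ F ∪ H = {iota, beta, eta, alpha, theta, lambda, nu, gamma, zeta, epsilon}); total cost 6 + 2 + 3 = 11.
No covering selection has total cost below 11.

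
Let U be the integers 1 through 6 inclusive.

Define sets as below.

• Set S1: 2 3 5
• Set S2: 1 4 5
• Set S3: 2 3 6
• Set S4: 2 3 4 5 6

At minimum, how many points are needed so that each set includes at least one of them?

2

The 2 points {3, 5} hit every set.
The sets S2, S3 are pairwise disjoint, so any hitting set needs a separate point for each — at least 2. Hence 2 is optimal.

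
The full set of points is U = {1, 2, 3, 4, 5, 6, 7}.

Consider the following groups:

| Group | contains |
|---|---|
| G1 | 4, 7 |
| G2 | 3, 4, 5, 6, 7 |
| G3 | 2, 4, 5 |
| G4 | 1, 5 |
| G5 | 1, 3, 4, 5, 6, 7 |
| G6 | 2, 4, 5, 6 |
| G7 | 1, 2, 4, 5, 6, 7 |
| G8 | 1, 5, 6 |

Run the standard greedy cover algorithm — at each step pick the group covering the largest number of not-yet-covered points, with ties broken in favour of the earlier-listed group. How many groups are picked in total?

2

Greedy: pick G5 (covers 6 new) → pick G3 (covers 1 new). Total picks: 2.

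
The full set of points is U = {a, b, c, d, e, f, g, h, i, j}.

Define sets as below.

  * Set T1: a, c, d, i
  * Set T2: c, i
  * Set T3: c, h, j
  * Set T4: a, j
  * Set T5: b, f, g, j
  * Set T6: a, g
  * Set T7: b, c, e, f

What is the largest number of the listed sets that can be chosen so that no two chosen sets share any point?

2

T2, T4 are pairwise disjoint (T2={c,i}; T4={a,j}).
Every remaining set overlaps one of these, and no 3 of the listed sets are pairwise disjoint, so 2 is the maximum.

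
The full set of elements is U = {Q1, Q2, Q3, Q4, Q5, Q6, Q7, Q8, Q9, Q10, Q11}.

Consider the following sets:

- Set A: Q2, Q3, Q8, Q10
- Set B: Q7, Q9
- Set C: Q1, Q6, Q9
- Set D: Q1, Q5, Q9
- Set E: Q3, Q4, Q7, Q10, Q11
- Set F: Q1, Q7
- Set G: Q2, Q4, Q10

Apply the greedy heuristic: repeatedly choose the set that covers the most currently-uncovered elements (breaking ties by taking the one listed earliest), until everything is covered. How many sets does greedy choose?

4

Greedy: pick E (covers 5 new) → pick C (covers 3 new) → pick A (covers 2 new) → pick D (covers 1 new). Total picks: 4.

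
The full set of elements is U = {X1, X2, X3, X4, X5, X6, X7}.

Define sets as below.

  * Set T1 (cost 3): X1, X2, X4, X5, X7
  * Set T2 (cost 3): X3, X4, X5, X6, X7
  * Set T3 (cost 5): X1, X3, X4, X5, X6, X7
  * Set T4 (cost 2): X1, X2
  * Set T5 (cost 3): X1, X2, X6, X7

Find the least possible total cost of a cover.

T2, T4 together cover every element (T2 ∪ T4 = {X1, X2, X3, X4, X5, X6, X7}); total cost 3 + 2 = 5.
The greedy pick T1, T2 costs 6; no covering selection beats 5.

5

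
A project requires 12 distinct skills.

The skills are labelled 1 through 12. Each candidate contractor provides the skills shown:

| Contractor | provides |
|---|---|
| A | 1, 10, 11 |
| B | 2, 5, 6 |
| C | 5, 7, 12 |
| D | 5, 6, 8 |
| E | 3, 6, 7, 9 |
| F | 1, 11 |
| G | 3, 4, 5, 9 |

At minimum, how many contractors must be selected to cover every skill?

5

Take {A, B, C, D, G}. Their union is {1, 2, 3, 4, 5, 6, 7, 8, 9, 10, 11, 12}, which is all 12 skills.
No 4 of the 7 contractors cover everything (all 35 combinations miss at least one skill), so 5 is optimal.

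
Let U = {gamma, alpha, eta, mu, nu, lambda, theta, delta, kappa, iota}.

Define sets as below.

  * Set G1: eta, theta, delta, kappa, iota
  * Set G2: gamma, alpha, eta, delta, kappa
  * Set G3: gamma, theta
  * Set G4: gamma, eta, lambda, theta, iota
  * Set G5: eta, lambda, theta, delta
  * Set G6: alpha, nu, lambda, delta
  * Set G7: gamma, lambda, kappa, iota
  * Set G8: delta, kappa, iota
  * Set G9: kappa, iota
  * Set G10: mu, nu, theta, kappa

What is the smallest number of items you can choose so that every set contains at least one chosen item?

3

The 3 items {gamma, lambda, kappa} hit every set.
The sets G3, G6, G9 are pairwise disjoint, so any hitting set needs a separate item for each — at least 3. Hence 3 is optimal.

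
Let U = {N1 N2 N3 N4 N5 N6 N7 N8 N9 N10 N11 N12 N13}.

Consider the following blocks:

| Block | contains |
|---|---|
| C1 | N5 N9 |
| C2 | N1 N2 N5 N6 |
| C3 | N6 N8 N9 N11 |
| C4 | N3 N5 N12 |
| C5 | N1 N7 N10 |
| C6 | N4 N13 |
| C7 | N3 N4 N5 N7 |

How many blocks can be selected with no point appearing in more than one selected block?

4

C3, C4, C5, C6 are pairwise disjoint (C3={N6,N8,N9,N11}; C4={N3,N5,N12}; C5={N1,N7,N10}; C6={N4,N13}).
Every remaining block overlaps one of these, and no 5 of the listed blocks are pairwise disjoint, so 4 is the maximum.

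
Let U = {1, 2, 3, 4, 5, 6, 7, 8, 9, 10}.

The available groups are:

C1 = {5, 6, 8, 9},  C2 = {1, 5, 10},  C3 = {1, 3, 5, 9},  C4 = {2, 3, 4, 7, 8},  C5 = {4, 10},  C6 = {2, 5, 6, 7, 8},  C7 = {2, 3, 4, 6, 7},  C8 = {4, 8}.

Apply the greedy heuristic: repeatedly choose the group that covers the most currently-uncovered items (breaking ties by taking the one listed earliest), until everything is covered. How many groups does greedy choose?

Greedy: pick C4 (covers 5 new) → pick C1 (covers 3 new) → pick C2 (covers 2 new). Total picks: 3.

3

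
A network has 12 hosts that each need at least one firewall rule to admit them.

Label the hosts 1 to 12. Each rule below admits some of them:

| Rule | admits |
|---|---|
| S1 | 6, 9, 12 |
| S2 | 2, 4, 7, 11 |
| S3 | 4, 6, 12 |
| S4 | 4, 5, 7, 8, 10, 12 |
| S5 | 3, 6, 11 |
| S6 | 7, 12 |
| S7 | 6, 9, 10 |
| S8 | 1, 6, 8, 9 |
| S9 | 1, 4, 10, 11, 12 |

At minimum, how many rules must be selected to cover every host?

Take {S2, S4, S5, S8}. Their union is {1, 2, 3, 4, 5, 6, 7, 8, 9, 10, 11, 12}, which is all 12 hosts.
No 3 of the 9 rules cover everything (all 84 combinations miss at least one host), so 4 is optimal.

4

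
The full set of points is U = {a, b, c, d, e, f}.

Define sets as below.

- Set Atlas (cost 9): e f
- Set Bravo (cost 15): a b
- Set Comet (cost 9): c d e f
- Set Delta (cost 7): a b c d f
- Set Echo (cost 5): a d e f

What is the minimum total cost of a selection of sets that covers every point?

12

Delta, Echo together cover every point (Delta ∪ Echo = {a, b, c, d, e, f}); total cost 7 + 5 = 12.
No covering selection has total cost below 12.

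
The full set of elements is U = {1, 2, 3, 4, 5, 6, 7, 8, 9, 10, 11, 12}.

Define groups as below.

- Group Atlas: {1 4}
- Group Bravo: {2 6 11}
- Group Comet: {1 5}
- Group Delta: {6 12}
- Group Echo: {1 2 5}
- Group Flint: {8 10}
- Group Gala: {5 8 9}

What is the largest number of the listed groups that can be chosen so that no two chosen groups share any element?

3

Bravo, Comet, Flint are pairwise disjoint (Bravo={2,6,11}; Comet={1,5}; Flint={8,10}).
Every remaining group overlaps one of these, and no 4 of the listed groups are pairwise disjoint, so 3 is the maximum.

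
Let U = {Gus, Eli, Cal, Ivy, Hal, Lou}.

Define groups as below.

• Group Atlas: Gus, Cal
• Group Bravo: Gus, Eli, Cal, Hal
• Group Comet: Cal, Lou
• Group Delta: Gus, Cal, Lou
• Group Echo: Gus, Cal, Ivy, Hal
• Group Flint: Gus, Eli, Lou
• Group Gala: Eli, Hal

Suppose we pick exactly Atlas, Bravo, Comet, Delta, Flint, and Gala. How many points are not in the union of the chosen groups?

Union of Atlas, Bravo, Comet, Delta, Flint, Gala = {Gus, Eli, Cal, Hal, Lou}.
Not covered: Ivy — 1 point.

1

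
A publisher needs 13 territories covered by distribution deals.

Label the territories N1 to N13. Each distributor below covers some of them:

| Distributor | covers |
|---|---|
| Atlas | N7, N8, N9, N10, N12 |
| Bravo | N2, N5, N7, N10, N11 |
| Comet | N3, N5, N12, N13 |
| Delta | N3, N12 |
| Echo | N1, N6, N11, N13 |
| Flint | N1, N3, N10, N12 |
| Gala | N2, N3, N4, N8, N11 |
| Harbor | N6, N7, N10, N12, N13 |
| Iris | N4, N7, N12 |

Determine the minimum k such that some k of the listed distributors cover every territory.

Atlas and Bravo and Echo and Gala together: Atlas ∪ Bravo ∪ Echo ∪ Gala = {N1, N2, N3, N4, N5, N6, N7, N8, N9, N10, N11, N12, N13} — every territory is covered.
No 3 of the 9 distributors cover everything (all 84 combinations miss at least one territory), so 4 is optimal.

4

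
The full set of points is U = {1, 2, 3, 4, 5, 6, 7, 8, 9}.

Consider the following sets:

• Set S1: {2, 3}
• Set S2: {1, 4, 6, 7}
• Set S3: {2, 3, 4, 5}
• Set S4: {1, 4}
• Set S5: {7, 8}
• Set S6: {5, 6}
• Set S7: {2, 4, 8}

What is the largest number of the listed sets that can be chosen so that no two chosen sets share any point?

4

S1, S4, S5, S6 are pairwise disjoint (S1={2,3}; S4={1,4}; S5={7,8}; S6={5,6}).
Every remaining set overlaps one of these, and no 5 of the listed sets are pairwise disjoint, so 4 is the maximum.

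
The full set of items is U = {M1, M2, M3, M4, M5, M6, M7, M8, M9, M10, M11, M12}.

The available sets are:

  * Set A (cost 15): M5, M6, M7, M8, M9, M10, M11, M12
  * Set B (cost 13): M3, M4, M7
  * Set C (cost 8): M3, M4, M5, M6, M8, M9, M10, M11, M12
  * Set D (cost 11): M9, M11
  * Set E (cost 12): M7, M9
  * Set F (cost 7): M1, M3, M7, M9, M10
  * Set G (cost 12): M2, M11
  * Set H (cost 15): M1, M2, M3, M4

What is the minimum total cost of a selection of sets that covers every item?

27

C, F, G together cover every item (C ∪ F ∪ G = {M1, M2, M3, M4, M5, M6, M7, M8, M9, M10, M11, M12}); total cost 8 + 7 + 12 = 27.
No covering selection has total cost below 27.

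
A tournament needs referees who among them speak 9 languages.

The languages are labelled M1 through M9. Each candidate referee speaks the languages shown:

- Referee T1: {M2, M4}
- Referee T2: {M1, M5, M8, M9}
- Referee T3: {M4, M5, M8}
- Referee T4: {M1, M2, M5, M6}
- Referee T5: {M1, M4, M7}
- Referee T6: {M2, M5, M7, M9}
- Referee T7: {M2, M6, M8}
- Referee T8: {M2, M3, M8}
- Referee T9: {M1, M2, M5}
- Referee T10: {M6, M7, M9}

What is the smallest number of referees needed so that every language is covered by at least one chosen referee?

T4 and T5 and T8 and T10 together: T4 ∪ T5 ∪ T8 ∪ T10 = {M1, M2, M3, M4, M5, M6, M7, M8, M9} — every language is covered.
No 3 of the 10 referees cover everything (all 120 combinations miss at least one language), so 4 is optimal.

4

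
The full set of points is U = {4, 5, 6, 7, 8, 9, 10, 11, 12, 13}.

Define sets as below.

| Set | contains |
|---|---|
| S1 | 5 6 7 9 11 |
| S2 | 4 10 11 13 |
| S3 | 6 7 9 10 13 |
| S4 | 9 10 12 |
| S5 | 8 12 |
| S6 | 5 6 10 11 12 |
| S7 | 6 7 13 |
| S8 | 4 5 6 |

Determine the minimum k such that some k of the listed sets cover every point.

3

Take {S1, S2, S5}. Their union is {4, 5, 6, 7, 8, 9, 10, 11, 12, 13}, which is all 10 points.
Only S5 contains 8, so S5 is forced; the remaining 8 points need at least 2 more sets (each remaining set adds at most 5) — so at least 3 sets are needed, and 3 is optimal.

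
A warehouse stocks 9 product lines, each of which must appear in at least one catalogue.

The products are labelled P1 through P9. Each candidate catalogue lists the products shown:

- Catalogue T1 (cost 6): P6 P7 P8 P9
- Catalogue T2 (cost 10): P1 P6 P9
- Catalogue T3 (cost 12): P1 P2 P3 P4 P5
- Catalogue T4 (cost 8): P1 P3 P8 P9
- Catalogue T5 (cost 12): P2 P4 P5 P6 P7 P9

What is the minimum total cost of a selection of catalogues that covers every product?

18

T1, T3 together cover every product (T1 ∪ T3 = {P1, P2, P3, P4, P5, P6, P7, P8, P9}); total cost 6 + 12 = 18.
No covering selection has total cost below 18.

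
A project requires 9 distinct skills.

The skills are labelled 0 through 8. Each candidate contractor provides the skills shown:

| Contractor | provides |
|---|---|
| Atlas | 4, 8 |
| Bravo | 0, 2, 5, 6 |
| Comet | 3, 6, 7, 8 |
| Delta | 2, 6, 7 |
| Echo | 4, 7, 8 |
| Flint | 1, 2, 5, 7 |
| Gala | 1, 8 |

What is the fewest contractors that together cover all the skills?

4

Atlas and Bravo and Comet and Gala together: Atlas ∪ Bravo ∪ Comet ∪ Gala = {0, 1, 2, 3, 4, 5, 6, 7, 8} — every skill is covered.
No 3 of the 7 contractors cover everything (all 35 combinations miss at least one skill), so 4 is optimal.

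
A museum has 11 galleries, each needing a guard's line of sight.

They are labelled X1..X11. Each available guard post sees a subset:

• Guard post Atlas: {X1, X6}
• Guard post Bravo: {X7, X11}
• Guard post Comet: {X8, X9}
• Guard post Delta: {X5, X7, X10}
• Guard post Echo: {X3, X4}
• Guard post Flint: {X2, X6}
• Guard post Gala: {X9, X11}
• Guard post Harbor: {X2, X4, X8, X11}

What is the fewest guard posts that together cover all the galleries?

5

Atlas and Delta and Echo and Gala and Harbor together: Atlas ∪ Delta ∪ Echo ∪ Gala ∪ Harbor = {X1, X2, X3, X4, X5, X6, X7, X8, X9, X10, X11} — every gallery is covered.
No 4 of the 8 guard posts cover everything (all 70 combinations miss at least one gallery), so 5 is optimal.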